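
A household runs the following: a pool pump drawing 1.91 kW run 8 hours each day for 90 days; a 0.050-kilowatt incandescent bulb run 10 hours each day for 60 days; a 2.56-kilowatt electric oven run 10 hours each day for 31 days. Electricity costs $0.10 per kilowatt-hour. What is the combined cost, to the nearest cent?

pool pump: Runtime = 8 h/day × 90 days = 720 h
pool pump: 1.91 kW × 720 h = 1375.2 kWh
incandescent bulb: Runtime = 10 h/day × 60 days = 600 h
incandescent bulb: 0.05 kW × 600 h = 30 kWh
electric oven: Runtime = 10 h/day × 31 days = 310 h
electric oven: 2.56 kW × 310 h = 793.6 kWh
Total energy = 2198.8 kWh
Cost = 2198.8 × $0.10 = $219.88

$219.88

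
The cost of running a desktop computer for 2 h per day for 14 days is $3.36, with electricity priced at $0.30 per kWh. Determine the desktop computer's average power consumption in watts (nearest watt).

400 W

Energy = $3.36 ÷ $0.30/kWh = 11.2 kWh
Runtime = 2 h/day × 14 days = 28 h
Power = 11.2 kWh ÷ 28 h = 0.4 kW = 400 W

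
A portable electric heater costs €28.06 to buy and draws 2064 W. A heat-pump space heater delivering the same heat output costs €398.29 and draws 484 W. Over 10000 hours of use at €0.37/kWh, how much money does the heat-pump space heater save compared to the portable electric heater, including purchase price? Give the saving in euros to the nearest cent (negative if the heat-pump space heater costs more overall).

portable electric heater: €28.06 + (2064/1000) kW × 10000 h × €0.37 = €28.06 + €7636.8 = €7664.86
heat-pump space heater: €398.29 + (484/1000) kW × 10000 h × €0.37 = €398.29 + €1790.8 = €2189.09
Saving = €7664.86 − €2189.09 = €5475.77

€5475.77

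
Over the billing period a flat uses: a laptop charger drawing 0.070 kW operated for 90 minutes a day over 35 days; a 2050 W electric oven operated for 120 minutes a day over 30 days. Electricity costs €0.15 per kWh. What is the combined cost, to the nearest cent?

€19.00

laptop charger: Runtime = 90 min × 35 = 3150 min = 52.5 h
laptop charger: 0.07 kW × 52.5 h = 3.675 kWh
electric oven: Runtime = 120 min × 30 = 3600 min = 60 h
electric oven: 2.05 kW × 60 h = 123 kWh
Total energy = 126.675 kWh
Cost = 126.675 × €0.15 = €19.00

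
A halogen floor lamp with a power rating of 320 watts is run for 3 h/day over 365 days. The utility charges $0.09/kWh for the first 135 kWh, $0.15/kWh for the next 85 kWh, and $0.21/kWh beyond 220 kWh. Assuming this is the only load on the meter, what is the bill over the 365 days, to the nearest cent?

Runtime = 3 h/day × 365 days = 1095 h
Energy = 0.32 kW × 1095 h = 350.4 kWh
Tier 1 (0–135 kWh): 135 × $0.09 = $12.15
Tier 2 (135–220 kWh): 85 × $0.15 = $12.75
Above 220 kWh: 130.4 × $0.21 = $27.384
Bill = $52.28

$52.28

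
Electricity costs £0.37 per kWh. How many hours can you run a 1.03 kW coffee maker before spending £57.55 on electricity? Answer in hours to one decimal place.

Energy available = £57.55 ÷ £0.37/kWh = 155.5405 kWh
Hours = 155.5405 kWh ÷ 1.03 kW = 151.0 h

151.0 h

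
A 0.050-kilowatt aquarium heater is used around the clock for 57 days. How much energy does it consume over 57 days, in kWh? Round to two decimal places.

Runtime = 24 h × 57 = 1368 h
Energy = 0.05 kW × 1368 h = 68.4 kWh

68.40 kWh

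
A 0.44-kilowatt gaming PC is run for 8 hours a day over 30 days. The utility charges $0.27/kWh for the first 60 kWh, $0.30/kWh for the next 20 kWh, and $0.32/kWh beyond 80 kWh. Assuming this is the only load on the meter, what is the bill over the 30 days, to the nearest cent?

Runtime = 8 h/day × 30 days = 240 h
Energy = 0.44 kW × 240 h = 105.6 kWh
Tier 1 (0–60 kWh): 60 × $0.27 = $16.2
Tier 2 (60–80 kWh): 20 × $0.30 = $6
Above 80 kWh: 25.6 × $0.32 = $8.192
Bill = $30.39

$30.39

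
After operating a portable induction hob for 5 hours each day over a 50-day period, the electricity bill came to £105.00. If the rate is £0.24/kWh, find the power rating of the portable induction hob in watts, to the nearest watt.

Energy = £105.00 ÷ £0.24/kWh = 437.5 kWh
Runtime = 5 h/day × 50 days = 250 h
Power = 437.5 kWh ÷ 250 h = 1.75 kW = 1750 W

1750 W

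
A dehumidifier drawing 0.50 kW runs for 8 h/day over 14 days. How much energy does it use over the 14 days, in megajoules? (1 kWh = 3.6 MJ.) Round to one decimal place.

Runtime = 8 h/day × 14 days = 112 h
Energy = 0.5 kW × 112 h = 56 kWh
= 56 × 3.6 MJ = 201.6 MJ

201.6 MJ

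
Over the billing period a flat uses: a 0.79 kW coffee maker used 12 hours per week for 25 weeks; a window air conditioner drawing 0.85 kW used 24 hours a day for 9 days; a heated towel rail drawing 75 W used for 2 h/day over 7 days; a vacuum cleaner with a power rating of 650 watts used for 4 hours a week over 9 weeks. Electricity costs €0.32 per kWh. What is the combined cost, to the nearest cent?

€142.42

coffee maker: Runtime = 12 h/week × 25 weeks = 300 h
coffee maker: 0.79 kW × 300 h = 237 kWh
window air conditioner: Runtime = 24 h × 9 = 216 h
window air conditioner: 0.85 kW × 216 h = 183.6 kWh
heated towel rail: Runtime = 2 h/day × 7 days = 14 h
heated towel rail: 0.075 kW × 14 h = 1.05 kWh
vacuum cleaner: Runtime = 4 h/week × 9 weeks = 36 h
vacuum cleaner: 0.65 kW × 36 h = 23.4 kWh
Total energy = 445.05 kWh
Cost = 445.05 × €0.32 = €142.42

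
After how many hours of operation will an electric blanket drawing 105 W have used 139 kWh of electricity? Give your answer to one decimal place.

Hours = 139 kWh ÷ 0.105 kW = 1323.8 h

1323.8 h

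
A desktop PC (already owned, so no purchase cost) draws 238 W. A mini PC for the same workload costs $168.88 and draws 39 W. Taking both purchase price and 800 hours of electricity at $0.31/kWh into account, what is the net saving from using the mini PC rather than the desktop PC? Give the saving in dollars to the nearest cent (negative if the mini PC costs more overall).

-$119.53

desktop PC: $0.00 + (238/1000) kW × 800 h × $0.31 = $0.00 + $59.024 = $59.024
mini PC: $168.88 + (39/1000) kW × 800 h × $0.31 = $168.88 + $9.672 = $178.552
Saving = $59.024 − $178.552 = −$119.528 → -$119.53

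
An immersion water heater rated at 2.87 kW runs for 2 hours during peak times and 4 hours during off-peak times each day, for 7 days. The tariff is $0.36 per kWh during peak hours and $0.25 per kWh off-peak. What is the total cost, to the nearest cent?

Peak energy = 2.87 kW × 2 h × 7 = 40.18 kWh
Off-peak energy = 2.87 kW × 4 h × 7 = 80.36 kWh
Cost = 40.18 × $0.36 + 80.36 × $0.25 = $14.4648 + $20.09 = $34.55

$34.55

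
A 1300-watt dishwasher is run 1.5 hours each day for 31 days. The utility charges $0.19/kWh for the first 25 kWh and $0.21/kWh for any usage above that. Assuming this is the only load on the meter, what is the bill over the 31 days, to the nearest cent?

$12.19

Runtime = 1.5 h/day × 31 days = 46.5 h
Energy = 1.3 kW × 46.5 h = 60.45 kWh
Tier 1 (0–25 kWh): 25 × $0.19 = $4.75
Above 25 kWh: 35.45 × $0.21 = $7.4445
Bill = $12.19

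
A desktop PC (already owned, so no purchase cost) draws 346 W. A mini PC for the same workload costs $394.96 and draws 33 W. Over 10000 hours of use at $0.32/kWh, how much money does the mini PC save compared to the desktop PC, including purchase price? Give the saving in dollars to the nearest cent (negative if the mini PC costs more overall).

desktop PC: $0.00 + (346/1000) kW × 10000 h × $0.32 = $0.00 + $1107.2 = $1107.2
mini PC: $394.96 + (33/1000) kW × 10000 h × $0.32 = $394.96 + $105.6 = $500.56
Saving = $1107.2 − $500.56 = $606.64

$606.64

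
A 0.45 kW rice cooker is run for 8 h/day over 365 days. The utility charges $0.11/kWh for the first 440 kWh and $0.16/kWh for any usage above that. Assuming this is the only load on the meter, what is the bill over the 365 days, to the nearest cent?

Runtime = 8 h/day × 365 days = 2920 h
Energy = 0.45 kW × 2920 h = 1314 kWh
Tier 1 (0–440 kWh): 440 × $0.11 = $48.4
Above 440 kWh: 874 × $0.16 = $139.84
Bill = $188.24

$188.24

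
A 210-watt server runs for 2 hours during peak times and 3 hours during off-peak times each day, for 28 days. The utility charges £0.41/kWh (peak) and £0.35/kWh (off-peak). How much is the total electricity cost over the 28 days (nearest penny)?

£11.00

Peak energy = 0.21 kW × 2 h × 28 = 11.76 kWh
Off-peak energy = 0.21 kW × 3 h × 28 = 17.64 kWh
Cost = 11.76 × £0.41 + 17.64 × £0.35 = £4.8216 + £6.174 = £11.00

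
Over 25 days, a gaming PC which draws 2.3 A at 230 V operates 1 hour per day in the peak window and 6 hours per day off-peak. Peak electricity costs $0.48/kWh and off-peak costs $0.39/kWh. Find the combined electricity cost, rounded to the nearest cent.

$37.29

Power = 2.3 A × 230 V = 529 W = 0.529 kW
Peak energy = 0.529 kW × 1 h × 25 = 13.225 kWh
Off-peak energy = 0.529 kW × 6 h × 25 = 79.35 kWh
Cost = 13.225 × $0.48 + 79.35 × $0.39 = $6.348 + $30.9465 = $37.29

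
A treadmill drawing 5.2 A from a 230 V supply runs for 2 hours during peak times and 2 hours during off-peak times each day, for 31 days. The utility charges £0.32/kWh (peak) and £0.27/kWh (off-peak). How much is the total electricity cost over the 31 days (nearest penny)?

Power = 5.2 A × 230 V = 1196 W = 1.196 kW
Peak energy = 1.196 kW × 2 h × 31 = 74.152 kWh
Off-peak energy = 1.196 kW × 2 h × 31 = 74.152 kWh
Cost = 74.152 × £0.32 + 74.152 × £0.27 = £23.72864 + £20.02104 = £43.75

£43.75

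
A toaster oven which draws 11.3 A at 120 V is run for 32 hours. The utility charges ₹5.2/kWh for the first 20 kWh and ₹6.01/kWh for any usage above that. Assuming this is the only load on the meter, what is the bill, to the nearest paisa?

Power = 11.3 A × 120 V = 1356 W = 1.356 kW
Energy = 1.356 kW × 32 h = 43.392 kWh
Tier 1 (0–20 kWh): 20 × ₹5.2 = ₹104
Above 20 kWh: 23.392 × ₹6.01 = ₹140.58592
Bill = ₹244.59

₹244.59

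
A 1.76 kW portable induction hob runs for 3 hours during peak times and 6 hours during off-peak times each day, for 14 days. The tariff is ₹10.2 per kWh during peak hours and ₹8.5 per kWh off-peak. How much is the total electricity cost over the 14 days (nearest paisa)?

₹2010.62

Peak energy = 1.76 kW × 3 h × 14 = 73.92 kWh
Off-peak energy = 1.76 kW × 6 h × 14 = 147.84 kWh
Cost = 73.92 × ₹10.2 + 147.84 × ₹8.5 = ₹753.984 + ₹1256.64 = ₹2010.62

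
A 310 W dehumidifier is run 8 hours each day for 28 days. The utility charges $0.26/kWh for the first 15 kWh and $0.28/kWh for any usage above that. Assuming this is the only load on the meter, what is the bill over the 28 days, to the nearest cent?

Runtime = 8 h/day × 28 days = 224 h
Energy = 0.31 kW × 224 h = 69.44 kWh
Tier 1 (0–15 kWh): 15 × $0.26 = $3.9
Above 15 kWh: 54.44 × $0.28 = $15.2432
Bill = $19.14

$19.14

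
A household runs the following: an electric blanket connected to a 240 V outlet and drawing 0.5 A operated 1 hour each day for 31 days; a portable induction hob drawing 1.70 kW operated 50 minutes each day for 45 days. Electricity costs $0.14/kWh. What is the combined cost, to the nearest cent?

electric blanket: Power = 0.5 A × 240 V = 120 W = 0.12 kW
electric blanket: Runtime = 1 h/day × 31 days = 31 h
electric blanket: 0.12 kW × 31 h = 3.72 kWh
portable induction hob: Runtime = 50 min × 45 = 2250 min = 37.5 h
portable induction hob: 1.7 kW × 37.5 h = 63.75 kWh
Total energy = 67.47 kWh
Cost = 67.47 × $0.14 = $9.45

$9.45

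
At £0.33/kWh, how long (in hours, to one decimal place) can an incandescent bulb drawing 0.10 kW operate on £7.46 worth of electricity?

Energy available = £7.46 ÷ £0.33/kWh = 22.6061 kWh
Hours = 22.6061 kWh ÷ 0.1 kW = 226.1 h

226.1 h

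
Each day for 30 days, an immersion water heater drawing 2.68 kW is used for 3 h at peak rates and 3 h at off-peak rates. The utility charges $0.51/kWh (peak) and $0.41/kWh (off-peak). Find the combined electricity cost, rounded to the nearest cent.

$221.90

Peak energy = 2.68 kW × 3 h × 30 = 241.2 kWh
Off-peak energy = 2.68 kW × 3 h × 30 = 241.2 kWh
Cost = 241.2 × $0.51 + 241.2 × $0.41 = $123.012 + $98.892 = $221.90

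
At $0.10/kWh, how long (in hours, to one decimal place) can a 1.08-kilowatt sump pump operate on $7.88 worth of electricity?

73.0 h

Energy available = $7.88 ÷ $0.10/kWh = 78.8 kWh
Hours = 78.8 kWh ÷ 1.08 kW = 73.0 h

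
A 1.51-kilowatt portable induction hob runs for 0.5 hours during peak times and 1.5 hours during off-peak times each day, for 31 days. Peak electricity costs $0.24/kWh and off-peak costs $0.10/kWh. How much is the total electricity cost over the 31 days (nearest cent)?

Peak energy = 1.51 kW × 0.5 h × 31 = 23.405 kWh
Off-peak energy = 1.51 kW × 1.5 h × 31 = 70.215 kWh
Cost = 23.405 × $0.24 + 70.215 × $0.10 = $5.6172 + $7.0215 = $12.64

$12.64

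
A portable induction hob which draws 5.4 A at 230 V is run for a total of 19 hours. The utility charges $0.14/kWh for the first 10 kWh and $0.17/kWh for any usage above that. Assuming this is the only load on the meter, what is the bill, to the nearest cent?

$3.71

Power = 5.4 A × 230 V = 1242 W = 1.242 kW
Energy = 1.242 kW × 19 h = 23.598 kWh
Tier 1 (0–10 kWh): 10 × $0.14 = $1.4
Above 10 kWh: 13.598 × $0.17 = $2.31166
Bill = $3.71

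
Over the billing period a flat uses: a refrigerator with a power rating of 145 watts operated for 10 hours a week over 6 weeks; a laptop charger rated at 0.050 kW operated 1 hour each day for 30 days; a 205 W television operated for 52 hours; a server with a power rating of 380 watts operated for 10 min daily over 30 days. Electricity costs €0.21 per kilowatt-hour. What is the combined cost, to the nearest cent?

refrigerator: Runtime = 10 h/week × 6 weeks = 60 h
refrigerator: 0.145 kW × 60 h = 8.7 kWh
laptop charger: Runtime = 1 h/day × 30 days = 30 h
laptop charger: 0.05 kW × 30 h = 1.5 kWh
television: 0.205 kW × 52 h = 10.66 kWh
server: Runtime = 10 min × 30 = 300 min = 5 h
server: 0.38 kW × 5 h = 1.9 kWh
Total energy = 22.76 kWh
Cost = 22.76 × €0.21 = €4.78

€4.78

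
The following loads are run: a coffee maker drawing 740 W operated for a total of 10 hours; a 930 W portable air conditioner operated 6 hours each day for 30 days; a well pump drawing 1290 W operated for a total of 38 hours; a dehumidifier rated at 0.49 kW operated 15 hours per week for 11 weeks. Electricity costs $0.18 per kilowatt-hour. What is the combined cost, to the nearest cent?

coffee maker: 0.74 kW × 10 h = 7.4 kWh
portable air conditioner: Runtime = 6 h/day × 30 days = 180 h
portable air conditioner: 0.93 kW × 180 h = 167.4 kWh
well pump: 1.29 kW × 38 h = 49.02 kWh
dehumidifier: Runtime = 15 h/week × 11 weeks = 165 h
dehumidifier: 0.49 kW × 165 h = 80.85 kWh
Total energy = 304.67 kWh
Cost = 304.67 × $0.18 = $54.84

$54.84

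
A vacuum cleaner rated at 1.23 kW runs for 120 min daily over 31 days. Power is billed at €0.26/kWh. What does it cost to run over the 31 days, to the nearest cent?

Runtime = 120 min × 31 = 3720 min = 62 h
Energy = 1.23 kW × 62 h = 76.26 kWh
Cost = 76.26 kWh × €0.26/kWh = €19.83

€19.83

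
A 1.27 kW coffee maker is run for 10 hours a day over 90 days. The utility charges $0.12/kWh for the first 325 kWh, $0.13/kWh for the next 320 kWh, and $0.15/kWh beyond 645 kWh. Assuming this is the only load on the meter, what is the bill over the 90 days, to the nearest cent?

$155.30

Runtime = 10 h/day × 90 days = 900 h
Energy = 1.27 kW × 900 h = 1143 kWh
Tier 1 (0–325 kWh): 325 × $0.12 = $39
Tier 2 (325–645 kWh): 320 × $0.13 = $41.6
Above 645 kWh: 498 × $0.15 = $74.7
Bill = $155.30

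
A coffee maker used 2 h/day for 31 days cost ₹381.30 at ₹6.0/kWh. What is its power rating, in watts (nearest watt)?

1025 W

Energy = ₹381.30 ÷ ₹6.0/kWh = 63.55 kWh
Runtime = 2 h/day × 31 days = 62 h
Power = 63.55 kWh ÷ 62 h = 1.025 kW = 1025 W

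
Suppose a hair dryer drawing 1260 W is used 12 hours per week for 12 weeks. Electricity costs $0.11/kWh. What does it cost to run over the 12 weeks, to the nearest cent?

Runtime = 12 h/week × 12 weeks = 144 h
Energy = 1.26 kW × 144 h = 181.44 kWh
Cost = 181.44 kWh × $0.11/kWh = $19.96

$19.96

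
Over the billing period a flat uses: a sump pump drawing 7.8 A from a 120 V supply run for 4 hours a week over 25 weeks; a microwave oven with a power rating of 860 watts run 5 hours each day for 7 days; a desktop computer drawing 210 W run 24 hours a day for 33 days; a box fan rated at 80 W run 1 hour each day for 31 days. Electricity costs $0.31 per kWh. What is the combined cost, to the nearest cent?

$90.68

sump pump: Power = 7.8 A × 120 V = 936 W = 0.936 kW
sump pump: Runtime = 4 h/week × 25 weeks = 100 h
sump pump: 0.936 kW × 100 h = 93.6 kWh
microwave oven: Runtime = 5 h/day × 7 days = 35 h
microwave oven: 0.86 kW × 35 h = 30.1 kWh
desktop computer: Runtime = 24 h × 33 = 792 h
desktop computer: 0.21 kW × 792 h = 166.32 kWh
box fan: Runtime = 1 h/day × 31 days = 31 h
box fan: 0.08 kW × 31 h = 2.48 kWh
Total energy = 292.5 kWh
Cost = 292.5 × $0.31 = $90.68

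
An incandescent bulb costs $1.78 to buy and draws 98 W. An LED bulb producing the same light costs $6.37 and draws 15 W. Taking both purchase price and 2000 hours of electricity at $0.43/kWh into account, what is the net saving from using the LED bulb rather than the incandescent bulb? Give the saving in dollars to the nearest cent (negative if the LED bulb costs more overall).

incandescent bulb: $1.78 + (98/1000) kW × 2000 h × $0.43 = $1.78 + $84.28 = $86.06
LED bulb: $6.37 + (15/1000) kW × 2000 h × $0.43 = $6.37 + $12.9 = $19.27
Saving = $86.06 − $19.27 = $66.79

$66.79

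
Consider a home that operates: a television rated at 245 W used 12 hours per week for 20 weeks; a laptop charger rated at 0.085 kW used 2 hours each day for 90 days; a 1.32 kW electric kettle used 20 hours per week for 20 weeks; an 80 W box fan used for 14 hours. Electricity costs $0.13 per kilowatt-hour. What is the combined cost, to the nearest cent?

$78.42

television: Runtime = 12 h/week × 20 weeks = 240 h
television: 0.245 kW × 240 h = 58.8 kWh
laptop charger: Runtime = 2 h/day × 90 days = 180 h
laptop charger: 0.085 kW × 180 h = 15.3 kWh
electric kettle: Runtime = 20 h/week × 20 weeks = 400 h
electric kettle: 1.32 kW × 400 h = 528 kWh
box fan: 0.08 kW × 14 h = 1.12 kWh
Total energy = 603.22 kWh
Cost = 603.22 × $0.13 = $78.42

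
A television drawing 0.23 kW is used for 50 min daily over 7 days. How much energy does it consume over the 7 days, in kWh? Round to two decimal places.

Runtime = 50 min × 7 = 350 min = 5.833333… h
Energy = 0.23 kW × 5.833333… h = 1.341666… kWh ≈ 1.34 kWh

1.34 kWh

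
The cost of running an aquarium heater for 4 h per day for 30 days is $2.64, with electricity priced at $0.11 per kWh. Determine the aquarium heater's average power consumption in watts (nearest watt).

200 W

Energy = $2.64 ÷ $0.11/kWh = 24 kWh
Runtime = 4 h/day × 30 days = 120 h
Power = 24 kWh ÷ 120 h = 0.2 kW = 200 W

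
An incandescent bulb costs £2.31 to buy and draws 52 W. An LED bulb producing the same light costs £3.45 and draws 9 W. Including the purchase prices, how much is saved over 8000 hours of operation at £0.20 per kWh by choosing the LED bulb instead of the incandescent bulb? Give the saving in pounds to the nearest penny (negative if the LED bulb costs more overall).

incandescent bulb: £2.31 + (52/1000) kW × 8000 h × £0.20 = £2.31 + £83.2 = £85.51
LED bulb: £3.45 + (9/1000) kW × 8000 h × £0.20 = £3.45 + £14.4 = £17.85
Saving = £85.51 − £17.85 = £67.66

£67.66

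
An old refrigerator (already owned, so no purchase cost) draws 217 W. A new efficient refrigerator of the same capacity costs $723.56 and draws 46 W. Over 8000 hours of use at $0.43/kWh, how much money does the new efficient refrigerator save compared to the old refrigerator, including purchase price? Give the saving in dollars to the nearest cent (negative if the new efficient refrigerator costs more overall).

-$135.32

old refrigerator: $0.00 + (217/1000) kW × 8000 h × $0.43 = $0.00 + $746.48 = $746.48
new efficient refrigerator: $723.56 + (46/1000) kW × 8000 h × $0.43 = $723.56 + $158.24 = $881.8
Saving = $746.48 − $881.8 = −$135.32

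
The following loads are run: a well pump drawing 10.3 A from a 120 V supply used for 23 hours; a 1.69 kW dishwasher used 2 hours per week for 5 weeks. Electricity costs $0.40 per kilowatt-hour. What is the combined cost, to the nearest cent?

well pump: Power = 10.3 A × 120 V = 1236 W = 1.236 kW
well pump: 1.236 kW × 23 h = 28.428 kWh
dishwasher: Runtime = 2 h/week × 5 weeks = 10 h
dishwasher: 1.69 kW × 10 h = 16.9 kWh
Total energy = 45.328 kWh
Cost = 45.328 × $0.40 = $18.13

$18.13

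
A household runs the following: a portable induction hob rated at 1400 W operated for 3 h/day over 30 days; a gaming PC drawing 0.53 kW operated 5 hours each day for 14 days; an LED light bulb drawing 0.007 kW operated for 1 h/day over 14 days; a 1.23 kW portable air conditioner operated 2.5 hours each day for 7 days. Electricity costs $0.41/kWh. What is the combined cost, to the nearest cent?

portable induction hob: Runtime = 3 h/day × 30 days = 90 h
portable induction hob: 1.4 kW × 90 h = 126 kWh
gaming PC: Runtime = 5 h/day × 14 days = 70 h
gaming PC: 0.53 kW × 70 h = 37.1 kWh
LED light bulb: Runtime = 1 h/day × 14 days = 14 h
LED light bulb: 0.007 kW × 14 h = 0.098 kWh
portable air conditioner: Runtime = 2.5 h/day × 7 days = 17.5 h
portable air conditioner: 1.23 kW × 17.5 h = 21.525 kWh
Total energy = 184.723 kWh
Cost = 184.723 × $0.41 = $75.74

$75.74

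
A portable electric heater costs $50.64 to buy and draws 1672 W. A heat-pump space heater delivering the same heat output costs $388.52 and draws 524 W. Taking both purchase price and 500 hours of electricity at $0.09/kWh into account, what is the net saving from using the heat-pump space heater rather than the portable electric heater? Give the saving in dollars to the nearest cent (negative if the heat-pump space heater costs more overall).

portable electric heater: $50.64 + (1672/1000) kW × 500 h × $0.09 = $50.64 + $75.24 = $125.88
heat-pump space heater: $388.52 + (524/1000) kW × 500 h × $0.09 = $388.52 + $23.58 = $412.1
Saving = $125.88 − $412.1 = −$286.22

-$286.22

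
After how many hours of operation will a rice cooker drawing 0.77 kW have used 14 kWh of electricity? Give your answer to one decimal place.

Hours = 14 kWh ÷ 0.77 kW = 18.2 h

18.2 h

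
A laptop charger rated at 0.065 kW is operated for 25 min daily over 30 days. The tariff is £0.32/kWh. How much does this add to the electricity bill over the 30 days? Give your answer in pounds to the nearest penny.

Runtime = 25 min × 30 = 750 min = 12.5 h
Energy = 0.065 kW × 12.5 h = 0.8125 kWh
Cost = 0.8125 kWh × £0.32/kWh = £0.26

£0.26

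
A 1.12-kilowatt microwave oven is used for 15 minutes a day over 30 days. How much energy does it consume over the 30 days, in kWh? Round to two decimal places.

Runtime = 15 min × 30 = 450 min = 7.5 h
Energy = 1.12 kW × 7.5 h = 8.4 kWh

8.40 kWh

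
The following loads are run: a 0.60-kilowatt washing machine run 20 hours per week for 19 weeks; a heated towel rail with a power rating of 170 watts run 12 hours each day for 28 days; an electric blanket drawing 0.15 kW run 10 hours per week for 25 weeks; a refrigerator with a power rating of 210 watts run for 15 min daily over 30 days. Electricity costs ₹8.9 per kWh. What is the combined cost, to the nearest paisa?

₹2885.34

washing machine: Runtime = 20 h/week × 19 weeks = 380 h
washing machine: 0.6 kW × 380 h = 228 kWh
heated towel rail: Runtime = 12 h/day × 28 days = 336 h
heated towel rail: 0.17 kW × 336 h = 57.12 kWh
electric blanket: Runtime = 10 h/week × 25 weeks = 250 h
electric blanket: 0.15 kW × 250 h = 37.5 kWh
refrigerator: Runtime = 15 min × 30 = 450 min = 7.5 h
refrigerator: 0.21 kW × 7.5 h = 1.575 kWh
Total energy = 324.195 kWh
Cost = 324.195 × ₹8.9 = ₹2885.34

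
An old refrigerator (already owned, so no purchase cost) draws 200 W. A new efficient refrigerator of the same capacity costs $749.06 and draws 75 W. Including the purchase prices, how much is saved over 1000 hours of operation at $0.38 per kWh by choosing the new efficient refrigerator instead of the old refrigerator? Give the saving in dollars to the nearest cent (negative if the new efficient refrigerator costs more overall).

old refrigerator: $0.00 + (200/1000) kW × 1000 h × $0.38 = $0.00 + $76 = $76
new efficient refrigerator: $749.06 + (75/1000) kW × 1000 h × $0.38 = $749.06 + $28.5 = $777.56
Saving = $76 − $777.56 = −$701.56

-$701.56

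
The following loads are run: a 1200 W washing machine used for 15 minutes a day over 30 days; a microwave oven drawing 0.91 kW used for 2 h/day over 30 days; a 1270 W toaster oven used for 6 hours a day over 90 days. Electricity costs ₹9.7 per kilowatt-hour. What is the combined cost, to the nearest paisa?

washing machine: Runtime = 15 min × 30 = 450 min = 7.5 h
washing machine: 1.2 kW × 7.5 h = 9 kWh
microwave oven: Runtime = 2 h/day × 30 days = 60 h
microwave oven: 0.91 kW × 60 h = 54.6 kWh
toaster oven: Runtime = 6 h/day × 90 days = 540 h
toaster oven: 1.27 kW × 540 h = 685.8 kWh
Total energy = 749.4 kWh
Cost = 749.4 × ₹9.7 = ₹7269.18

₹7269.18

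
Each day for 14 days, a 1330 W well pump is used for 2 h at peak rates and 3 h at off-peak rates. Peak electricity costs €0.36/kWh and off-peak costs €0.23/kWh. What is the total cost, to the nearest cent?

Peak energy = 1.33 kW × 2 h × 14 = 37.24 kWh
Off-peak energy = 1.33 kW × 3 h × 14 = 55.86 kWh
Cost = 37.24 × €0.36 + 55.86 × €0.23 = €13.4064 + €12.8478 = €26.25

€26.25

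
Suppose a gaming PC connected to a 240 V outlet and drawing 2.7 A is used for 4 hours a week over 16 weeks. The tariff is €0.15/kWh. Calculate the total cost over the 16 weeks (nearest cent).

Power = 2.7 A × 240 V = 648 W = 0.648 kW
Runtime = 4 h/week × 16 weeks = 64 h
Energy = 0.648 kW × 64 h = 41.472 kWh
Cost = 41.472 kWh × €0.15/kWh = €6.22

€6.22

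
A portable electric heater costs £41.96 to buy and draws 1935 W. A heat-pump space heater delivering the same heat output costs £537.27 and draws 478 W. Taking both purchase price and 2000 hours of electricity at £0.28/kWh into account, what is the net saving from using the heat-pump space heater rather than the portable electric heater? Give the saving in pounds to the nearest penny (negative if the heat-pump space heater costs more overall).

portable electric heater: £41.96 + (1935/1000) kW × 2000 h × £0.28 = £41.96 + £1083.6 = £1125.56
heat-pump space heater: £537.27 + (478/1000) kW × 2000 h × £0.28 = £537.27 + £267.68 = £804.95
Saving = £1125.56 − £804.95 = £320.61

£320.61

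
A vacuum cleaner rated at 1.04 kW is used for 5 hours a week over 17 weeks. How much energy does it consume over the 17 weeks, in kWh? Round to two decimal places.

88.40 kWh

Runtime = 5 h/week × 17 weeks = 85 h
Energy = 1.04 kW × 85 h = 88.4 kWh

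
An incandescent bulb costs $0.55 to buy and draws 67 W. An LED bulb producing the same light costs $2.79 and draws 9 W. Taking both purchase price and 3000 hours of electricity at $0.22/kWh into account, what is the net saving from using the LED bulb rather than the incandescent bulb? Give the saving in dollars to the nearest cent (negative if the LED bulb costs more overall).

$36.04

incandescent bulb: $0.55 + (67/1000) kW × 3000 h × $0.22 = $0.55 + $44.22 = $44.77
LED bulb: $2.79 + (9/1000) kW × 3000 h × $0.22 = $2.79 + $5.94 = $8.73
Saving = $44.77 − $8.73 = $36.04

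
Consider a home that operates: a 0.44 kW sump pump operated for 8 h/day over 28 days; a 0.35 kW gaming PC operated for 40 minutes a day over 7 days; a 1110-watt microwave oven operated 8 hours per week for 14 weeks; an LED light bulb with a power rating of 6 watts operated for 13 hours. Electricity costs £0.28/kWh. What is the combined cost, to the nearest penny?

£62.89

sump pump: Runtime = 8 h/day × 28 days = 224 h
sump pump: 0.44 kW × 224 h = 98.56 kWh
gaming PC: Runtime = 40 min × 7 = 280 min = 4.666666… h
gaming PC: 0.35 kW × 4.666666… h = 1.633333… kWh
microwave oven: Runtime = 8 h/week × 14 weeks = 112 h
microwave oven: 1.11 kW × 112 h = 124.32 kWh
LED light bulb: 0.006 kW × 13 h = 0.078 kWh
Total energy = 224.591333… kWh
Cost = 224.591333… × £0.28 = £62.89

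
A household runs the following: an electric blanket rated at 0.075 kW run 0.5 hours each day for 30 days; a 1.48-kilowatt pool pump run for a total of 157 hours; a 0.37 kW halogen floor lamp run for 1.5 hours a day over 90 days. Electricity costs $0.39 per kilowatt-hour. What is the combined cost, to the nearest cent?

electric blanket: Runtime = 0.5 h/day × 30 days = 15 h
electric blanket: 0.075 kW × 15 h = 1.125 kWh
pool pump: 1.48 kW × 157 h = 232.36 kWh
halogen floor lamp: Runtime = 1.5 h/day × 90 days = 135 h
halogen floor lamp: 0.37 kW × 135 h = 49.95 kWh
Total energy = 283.435 kWh
Cost = 283.435 × $0.39 = $110.54

$110.54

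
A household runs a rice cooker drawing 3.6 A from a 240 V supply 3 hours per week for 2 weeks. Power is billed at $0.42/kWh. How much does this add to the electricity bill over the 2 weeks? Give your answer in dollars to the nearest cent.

Power = 3.6 A × 240 V = 864 W = 0.864 kW
Runtime = 3 h/week × 2 weeks = 6 h
Energy = 0.864 kW × 6 h = 5.184 kWh
Cost = 5.184 kWh × $0.42/kWh = $2.18

$2.18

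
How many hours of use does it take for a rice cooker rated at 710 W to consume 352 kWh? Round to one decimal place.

495.8 h

Hours = 352 kWh ÷ 0.71 kW = 495.8 h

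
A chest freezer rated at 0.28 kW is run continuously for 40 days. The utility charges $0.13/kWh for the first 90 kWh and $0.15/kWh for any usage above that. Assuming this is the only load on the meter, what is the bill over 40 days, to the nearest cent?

Runtime = 24 h × 40 = 960 h
Energy = 0.28 kW × 960 h = 268.8 kWh
Tier 1 (0–90 kWh): 90 × $0.13 = $11.7
Above 90 kWh: 178.8 × $0.15 = $26.82
Bill = $38.52

$38.52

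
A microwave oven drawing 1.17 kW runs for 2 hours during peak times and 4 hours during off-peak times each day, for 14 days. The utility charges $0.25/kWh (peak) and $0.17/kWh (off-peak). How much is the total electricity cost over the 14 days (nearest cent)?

Peak energy = 1.17 kW × 2 h × 14 = 32.76 kWh
Off-peak energy = 1.17 kW × 4 h × 14 = 65.52 kWh
Cost = 32.76 × $0.25 + 65.52 × $0.17 = $8.19 + $11.1384 = $19.33

$19.33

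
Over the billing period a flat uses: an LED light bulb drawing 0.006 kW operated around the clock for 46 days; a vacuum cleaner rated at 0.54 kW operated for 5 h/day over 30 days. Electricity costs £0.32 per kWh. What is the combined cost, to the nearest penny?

LED light bulb: Runtime = 24 h × 46 = 1104 h
LED light bulb: 0.006 kW × 1104 h = 6.624 kWh
vacuum cleaner: Runtime = 5 h/day × 30 days = 150 h
vacuum cleaner: 0.54 kW × 150 h = 81 kWh
Total energy = 87.624 kWh
Cost = 87.624 × £0.32 = £28.04

£28.04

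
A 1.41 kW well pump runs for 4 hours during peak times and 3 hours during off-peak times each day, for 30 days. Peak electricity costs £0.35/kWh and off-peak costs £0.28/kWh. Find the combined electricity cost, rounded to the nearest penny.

Peak energy = 1.41 kW × 4 h × 30 = 169.2 kWh
Off-peak energy = 1.41 kW × 3 h × 30 = 126.9 kWh
Cost = 169.2 × £0.35 + 126.9 × £0.28 = £59.22 + £35.532 = £94.75

£94.75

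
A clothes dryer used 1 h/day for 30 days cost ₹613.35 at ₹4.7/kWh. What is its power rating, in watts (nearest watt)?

Energy = ₹613.35 ÷ ₹4.7/kWh = 130.5 kWh
Runtime = 1 h/day × 30 days = 30 h
Power = 130.5 kWh ÷ 30 h = 4.35 kW = 4350 W

4350 W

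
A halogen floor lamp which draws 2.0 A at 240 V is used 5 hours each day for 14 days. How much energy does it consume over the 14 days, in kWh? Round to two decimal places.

Power = 2.0 A × 240 V = 480 W = 0.48 kW
Runtime = 5 h/day × 14 days = 70 h
Energy = 0.48 kW × 70 h = 33.6 kWh

33.60 kWh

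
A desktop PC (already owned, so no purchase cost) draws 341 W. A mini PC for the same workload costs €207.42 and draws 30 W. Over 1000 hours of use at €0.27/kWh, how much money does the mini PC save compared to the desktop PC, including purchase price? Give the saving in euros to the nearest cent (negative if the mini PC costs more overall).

desktop PC: €0.00 + (341/1000) kW × 1000 h × €0.27 = €0.00 + €92.07 = €92.07
mini PC: €207.42 + (30/1000) kW × 1000 h × €0.27 = €207.42 + €8.1 = €215.52
Saving = €92.07 − €215.52 = −€123.45

-€123.45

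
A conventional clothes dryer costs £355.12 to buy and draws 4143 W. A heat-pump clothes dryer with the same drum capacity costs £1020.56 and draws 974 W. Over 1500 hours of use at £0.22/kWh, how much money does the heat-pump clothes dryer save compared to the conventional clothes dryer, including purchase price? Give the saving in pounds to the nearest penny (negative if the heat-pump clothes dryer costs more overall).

£380.33

conventional clothes dryer: £355.12 + (4143/1000) kW × 1500 h × £0.22 = £355.12 + £1367.19 = £1722.31
heat-pump clothes dryer: £1020.56 + (974/1000) kW × 1500 h × £0.22 = £1020.56 + £321.42 = £1341.98
Saving = £1722.31 − £1341.98 = £380.33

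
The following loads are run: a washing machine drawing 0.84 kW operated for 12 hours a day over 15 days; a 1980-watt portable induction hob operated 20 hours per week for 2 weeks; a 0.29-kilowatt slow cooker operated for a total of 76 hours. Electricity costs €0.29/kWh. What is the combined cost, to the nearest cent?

€73.21

washing machine: Runtime = 12 h/day × 15 days = 180 h
washing machine: 0.84 kW × 180 h = 151.2 kWh
portable induction hob: Runtime = 20 h/week × 2 weeks = 40 h
portable induction hob: 1.98 kW × 40 h = 79.2 kWh
slow cooker: 0.29 kW × 76 h = 22.04 kWh
Total energy = 252.44 kWh
Cost = 252.44 × €0.29 = €73.21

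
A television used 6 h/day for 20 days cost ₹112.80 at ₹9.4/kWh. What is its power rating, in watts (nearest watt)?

100 W

Energy = ₹112.80 ÷ ₹9.4/kWh = 12 kWh
Runtime = 6 h/day × 20 days = 120 h
Power = 12 kWh ÷ 120 h = 0.1 kW = 100 W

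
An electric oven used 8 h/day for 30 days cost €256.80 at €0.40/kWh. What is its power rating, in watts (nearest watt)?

Energy = €256.80 ÷ €0.40/kWh = 642 kWh
Runtime = 8 h/day × 30 days = 240 h
Power = 642 kWh ÷ 240 h = 2.675 kW = 2675 W

2675 W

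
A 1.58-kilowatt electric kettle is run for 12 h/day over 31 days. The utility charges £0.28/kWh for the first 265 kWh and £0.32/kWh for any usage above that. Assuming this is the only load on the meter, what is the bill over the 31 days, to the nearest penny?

Runtime = 12 h/day × 31 days = 372 h
Energy = 1.58 kW × 372 h = 587.76 kWh
Tier 1 (0–265 kWh): 265 × £0.28 = £74.2
Above 265 kWh: 322.76 × £0.32 = £103.2832
Bill = £177.48

£177.48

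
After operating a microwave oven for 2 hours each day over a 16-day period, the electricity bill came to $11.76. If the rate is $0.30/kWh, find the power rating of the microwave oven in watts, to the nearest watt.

Energy = $11.76 ÷ $0.30/kWh = 39.2 kWh
Runtime = 2 h/day × 16 days = 32 h
Power = 39.2 kWh ÷ 32 h = 1.225 kW = 1225 W

1225 W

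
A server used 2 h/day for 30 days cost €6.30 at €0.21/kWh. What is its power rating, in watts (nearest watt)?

500 W

Energy = €6.30 ÷ €0.21/kWh = 30 kWh
Runtime = 2 h/day × 30 days = 60 h
Power = 30 kWh ÷ 60 h = 0.5 kW = 500 W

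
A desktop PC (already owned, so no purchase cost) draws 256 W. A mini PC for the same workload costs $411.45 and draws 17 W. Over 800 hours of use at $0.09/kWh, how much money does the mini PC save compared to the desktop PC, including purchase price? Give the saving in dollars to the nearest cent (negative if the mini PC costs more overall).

desktop PC: $0.00 + (256/1000) kW × 800 h × $0.09 = $0.00 + $18.432 = $18.432
mini PC: $411.45 + (17/1000) kW × 800 h × $0.09 = $411.45 + $1.224 = $412.674
Saving = $18.432 − $412.674 = −$394.242 → -$394.24

-$394.24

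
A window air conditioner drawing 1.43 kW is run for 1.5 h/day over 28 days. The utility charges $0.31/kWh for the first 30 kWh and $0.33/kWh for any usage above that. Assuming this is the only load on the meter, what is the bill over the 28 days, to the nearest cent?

Runtime = 1.5 h/day × 28 days = 42 h
Energy = 1.43 kW × 42 h = 60.06 kWh
Tier 1 (0–30 kWh): 30 × $0.31 = $9.3
Above 30 kWh: 30.06 × $0.33 = $9.9198
Bill = $19.22

$19.22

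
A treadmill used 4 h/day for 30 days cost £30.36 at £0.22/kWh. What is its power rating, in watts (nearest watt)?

1150 W

Energy = £30.36 ÷ £0.22/kWh = 138 kWh
Runtime = 4 h/day × 30 days = 120 h
Power = 138 kWh ÷ 120 h = 1.15 kW = 1150 W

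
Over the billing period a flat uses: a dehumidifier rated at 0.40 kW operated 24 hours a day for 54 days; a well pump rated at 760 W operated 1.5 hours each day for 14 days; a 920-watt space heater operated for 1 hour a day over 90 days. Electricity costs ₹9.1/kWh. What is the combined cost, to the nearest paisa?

₹5616.16

dehumidifier: Runtime = 24 h × 54 = 1296 h
dehumidifier: 0.4 kW × 1296 h = 518.4 kWh
well pump: Runtime = 1.5 h/day × 14 days = 21 h
well pump: 0.76 kW × 21 h = 15.96 kWh
space heater: Runtime = 1 h/day × 90 days = 90 h
space heater: 0.92 kW × 90 h = 82.8 kWh
Total energy = 617.16 kWh
Cost = 617.16 × ₹9.1 = ₹5616.16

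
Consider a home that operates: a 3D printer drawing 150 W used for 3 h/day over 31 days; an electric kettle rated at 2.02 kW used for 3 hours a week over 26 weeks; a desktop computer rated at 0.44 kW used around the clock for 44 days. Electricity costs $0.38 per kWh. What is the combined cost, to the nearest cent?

$241.74

3D printer: Runtime = 3 h/day × 31 days = 93 h
3D printer: 0.15 kW × 93 h = 13.95 kWh
electric kettle: Runtime = 3 h/week × 26 weeks = 78 h
electric kettle: 2.02 kW × 78 h = 157.56 kWh
desktop computer: Runtime = 24 h × 44 = 1056 h
desktop computer: 0.44 kW × 1056 h = 464.64 kWh
Total energy = 636.15 kWh
Cost = 636.15 × $0.38 = $241.74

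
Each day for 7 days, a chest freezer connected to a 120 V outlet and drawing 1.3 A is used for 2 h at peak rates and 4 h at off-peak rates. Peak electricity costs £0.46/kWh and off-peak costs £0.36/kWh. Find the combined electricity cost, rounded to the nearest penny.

£2.58

Power = 1.3 A × 120 V = 156 W = 0.156 kW
Peak energy = 0.156 kW × 2 h × 7 = 2.184 kWh
Off-peak energy = 0.156 kW × 4 h × 7 = 4.368 kWh
Cost = 2.184 × £0.46 + 4.368 × £0.36 = £1.00464 + £1.57248 = £2.58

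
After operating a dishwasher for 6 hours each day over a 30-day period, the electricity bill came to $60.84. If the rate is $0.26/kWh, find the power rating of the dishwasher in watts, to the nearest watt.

1300 W

Energy = $60.84 ÷ $0.26/kWh = 234 kWh
Runtime = 6 h/day × 30 days = 180 h
Power = 234 kWh ÷ 180 h = 1.3 kW = 1300 W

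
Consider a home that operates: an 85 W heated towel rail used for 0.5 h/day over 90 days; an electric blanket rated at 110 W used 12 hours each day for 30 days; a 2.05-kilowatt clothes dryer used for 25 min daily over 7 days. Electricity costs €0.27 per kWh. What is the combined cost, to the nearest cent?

€13.34

heated towel rail: Runtime = 0.5 h/day × 90 days = 45 h
heated towel rail: 0.085 kW × 45 h = 3.825 kWh
electric blanket: Runtime = 12 h/day × 30 days = 360 h
electric blanket: 0.11 kW × 360 h = 39.6 kWh
clothes dryer: Runtime = 25 min × 7 = 175 min = 2.916666… h
clothes dryer: 2.05 kW × 2.916666… h = 5.979166… kWh
Total energy = 49.404166… kWh
Cost = 49.404166… × €0.27 = €13.34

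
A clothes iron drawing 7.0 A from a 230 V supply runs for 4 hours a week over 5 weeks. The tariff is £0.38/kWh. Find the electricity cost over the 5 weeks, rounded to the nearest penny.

£12.24

Power = 7.0 A × 230 V = 1610 W = 1.61 kW
Runtime = 4 h/week × 5 weeks = 20 h
Energy = 1.61 kW × 20 h = 32.2 kWh
Cost = 32.2 kWh × £0.38/kWh = £12.24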